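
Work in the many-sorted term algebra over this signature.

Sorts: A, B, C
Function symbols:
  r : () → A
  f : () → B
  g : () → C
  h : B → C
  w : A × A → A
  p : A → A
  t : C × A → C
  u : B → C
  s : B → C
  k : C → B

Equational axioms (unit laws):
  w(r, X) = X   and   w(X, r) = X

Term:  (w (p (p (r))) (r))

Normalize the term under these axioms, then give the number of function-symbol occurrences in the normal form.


size = 3

1. (w (p (p (r))) (r))  →  (p (p (r)))
normal form: (p (p (r)))


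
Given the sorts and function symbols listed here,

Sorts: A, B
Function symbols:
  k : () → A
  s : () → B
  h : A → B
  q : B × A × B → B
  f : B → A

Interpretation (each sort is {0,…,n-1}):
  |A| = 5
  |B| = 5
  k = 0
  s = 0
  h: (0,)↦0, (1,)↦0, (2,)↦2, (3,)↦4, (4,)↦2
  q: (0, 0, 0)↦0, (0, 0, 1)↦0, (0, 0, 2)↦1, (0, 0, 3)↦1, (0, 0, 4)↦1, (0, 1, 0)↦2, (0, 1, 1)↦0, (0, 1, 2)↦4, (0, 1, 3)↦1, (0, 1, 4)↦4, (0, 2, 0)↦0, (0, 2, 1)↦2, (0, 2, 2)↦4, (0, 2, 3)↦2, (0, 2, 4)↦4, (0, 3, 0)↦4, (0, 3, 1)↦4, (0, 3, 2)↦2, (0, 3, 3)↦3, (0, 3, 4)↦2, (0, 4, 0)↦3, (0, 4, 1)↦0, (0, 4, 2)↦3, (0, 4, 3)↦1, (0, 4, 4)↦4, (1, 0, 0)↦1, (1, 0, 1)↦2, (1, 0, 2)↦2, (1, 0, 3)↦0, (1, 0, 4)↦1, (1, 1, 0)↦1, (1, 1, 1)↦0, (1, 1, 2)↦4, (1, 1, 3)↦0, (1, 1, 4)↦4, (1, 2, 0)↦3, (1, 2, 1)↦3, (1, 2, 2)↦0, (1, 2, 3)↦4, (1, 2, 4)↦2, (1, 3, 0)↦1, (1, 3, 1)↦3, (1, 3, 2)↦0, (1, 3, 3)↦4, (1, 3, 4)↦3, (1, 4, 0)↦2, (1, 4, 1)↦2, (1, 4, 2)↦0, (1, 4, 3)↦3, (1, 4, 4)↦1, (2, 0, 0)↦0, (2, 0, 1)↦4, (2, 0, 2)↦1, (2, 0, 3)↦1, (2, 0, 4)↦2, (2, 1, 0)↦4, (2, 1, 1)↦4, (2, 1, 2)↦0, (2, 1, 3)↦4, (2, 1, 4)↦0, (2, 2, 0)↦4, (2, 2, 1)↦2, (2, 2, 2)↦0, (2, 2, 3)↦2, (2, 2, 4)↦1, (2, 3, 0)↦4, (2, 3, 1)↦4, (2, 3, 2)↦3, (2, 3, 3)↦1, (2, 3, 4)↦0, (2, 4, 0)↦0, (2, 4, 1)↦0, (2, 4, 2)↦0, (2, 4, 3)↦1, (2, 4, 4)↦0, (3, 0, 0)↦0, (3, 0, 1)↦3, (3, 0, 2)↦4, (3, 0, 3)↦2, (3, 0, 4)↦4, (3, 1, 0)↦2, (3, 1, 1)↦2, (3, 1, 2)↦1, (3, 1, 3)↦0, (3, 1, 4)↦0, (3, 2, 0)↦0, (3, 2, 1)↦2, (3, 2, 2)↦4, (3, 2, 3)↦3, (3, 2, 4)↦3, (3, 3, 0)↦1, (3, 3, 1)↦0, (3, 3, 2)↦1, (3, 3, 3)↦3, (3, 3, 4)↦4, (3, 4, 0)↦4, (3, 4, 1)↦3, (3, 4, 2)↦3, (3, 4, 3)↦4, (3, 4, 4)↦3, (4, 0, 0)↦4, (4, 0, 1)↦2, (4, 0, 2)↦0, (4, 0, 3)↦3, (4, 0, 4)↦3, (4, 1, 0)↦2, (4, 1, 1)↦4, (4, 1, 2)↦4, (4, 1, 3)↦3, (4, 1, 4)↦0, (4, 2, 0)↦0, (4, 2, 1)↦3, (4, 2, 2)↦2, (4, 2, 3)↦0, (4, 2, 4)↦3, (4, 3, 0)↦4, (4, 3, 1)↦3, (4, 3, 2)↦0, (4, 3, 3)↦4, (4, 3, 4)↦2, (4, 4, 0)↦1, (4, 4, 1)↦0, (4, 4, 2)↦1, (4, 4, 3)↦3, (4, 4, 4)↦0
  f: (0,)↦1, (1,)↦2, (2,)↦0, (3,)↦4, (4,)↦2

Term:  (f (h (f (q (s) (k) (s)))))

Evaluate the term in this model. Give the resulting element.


  s = 0
  k = 0
  s = 0
  (q (s) (k) (s)) = q(0, 0, 0) = 0
  (f (q (s) (k) (s))) = f(0,) = 1
  (h (f (q (s) (k) (s)))) = h(1,) = 0
  (f (h (f (q (s) (k) (s))))) = f(0,) = 1

value = 1


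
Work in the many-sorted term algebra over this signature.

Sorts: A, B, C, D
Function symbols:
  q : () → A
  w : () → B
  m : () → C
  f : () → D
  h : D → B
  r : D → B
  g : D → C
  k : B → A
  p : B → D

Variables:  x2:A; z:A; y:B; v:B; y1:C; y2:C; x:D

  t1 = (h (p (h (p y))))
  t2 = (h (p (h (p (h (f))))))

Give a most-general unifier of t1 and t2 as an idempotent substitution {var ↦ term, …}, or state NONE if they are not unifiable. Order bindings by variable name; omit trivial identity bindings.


{y ↦ (h (f))}


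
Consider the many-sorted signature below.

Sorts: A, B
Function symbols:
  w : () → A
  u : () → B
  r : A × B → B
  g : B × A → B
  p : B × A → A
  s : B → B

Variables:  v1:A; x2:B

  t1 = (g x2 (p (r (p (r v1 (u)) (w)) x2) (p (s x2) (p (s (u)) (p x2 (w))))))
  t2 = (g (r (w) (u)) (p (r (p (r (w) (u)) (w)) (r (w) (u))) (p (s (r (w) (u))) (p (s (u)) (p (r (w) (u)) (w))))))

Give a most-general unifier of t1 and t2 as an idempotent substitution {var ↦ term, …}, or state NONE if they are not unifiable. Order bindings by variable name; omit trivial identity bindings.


{v1 ↦ (w), x2 ↦ (r (w) (u))}


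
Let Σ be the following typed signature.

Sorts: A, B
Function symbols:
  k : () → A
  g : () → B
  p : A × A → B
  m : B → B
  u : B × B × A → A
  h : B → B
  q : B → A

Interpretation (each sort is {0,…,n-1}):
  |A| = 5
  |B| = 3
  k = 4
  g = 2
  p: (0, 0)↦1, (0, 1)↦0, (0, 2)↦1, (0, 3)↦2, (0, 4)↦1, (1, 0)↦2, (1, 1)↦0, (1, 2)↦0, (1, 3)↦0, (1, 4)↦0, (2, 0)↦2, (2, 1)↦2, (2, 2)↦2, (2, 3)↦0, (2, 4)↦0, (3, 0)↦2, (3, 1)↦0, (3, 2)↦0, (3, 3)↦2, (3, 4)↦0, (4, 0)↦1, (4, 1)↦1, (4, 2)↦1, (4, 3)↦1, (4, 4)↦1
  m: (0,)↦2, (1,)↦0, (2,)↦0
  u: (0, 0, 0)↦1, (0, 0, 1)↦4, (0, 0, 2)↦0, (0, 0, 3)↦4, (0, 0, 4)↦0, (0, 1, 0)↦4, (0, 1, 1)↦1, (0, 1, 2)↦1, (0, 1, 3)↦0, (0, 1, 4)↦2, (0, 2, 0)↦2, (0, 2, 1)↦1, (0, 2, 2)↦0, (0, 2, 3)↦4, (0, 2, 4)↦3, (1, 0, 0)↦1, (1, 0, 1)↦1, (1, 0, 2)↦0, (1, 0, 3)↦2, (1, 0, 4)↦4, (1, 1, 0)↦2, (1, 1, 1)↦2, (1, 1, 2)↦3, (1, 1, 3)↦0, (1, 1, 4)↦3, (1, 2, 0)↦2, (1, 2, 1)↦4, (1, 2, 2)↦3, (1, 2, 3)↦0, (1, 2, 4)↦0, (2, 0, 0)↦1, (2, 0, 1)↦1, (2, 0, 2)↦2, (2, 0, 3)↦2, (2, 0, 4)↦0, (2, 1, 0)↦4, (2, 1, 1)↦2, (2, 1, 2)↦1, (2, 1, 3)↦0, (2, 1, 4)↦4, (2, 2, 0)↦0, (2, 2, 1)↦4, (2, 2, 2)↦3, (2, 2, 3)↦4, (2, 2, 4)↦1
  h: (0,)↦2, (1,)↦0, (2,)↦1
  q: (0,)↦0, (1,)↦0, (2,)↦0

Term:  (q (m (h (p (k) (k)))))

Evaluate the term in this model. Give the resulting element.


value = 0

  k = 4
  k = 4
  (p (k) (k)) = p(4, 4) = 1
  (h (p (k) (k))) = h(1,) = 0
  (m (h (p (k) (k)))) = m(0,) = 2
  (q (m (h (p (k) (k))))) = q(2,) = 0


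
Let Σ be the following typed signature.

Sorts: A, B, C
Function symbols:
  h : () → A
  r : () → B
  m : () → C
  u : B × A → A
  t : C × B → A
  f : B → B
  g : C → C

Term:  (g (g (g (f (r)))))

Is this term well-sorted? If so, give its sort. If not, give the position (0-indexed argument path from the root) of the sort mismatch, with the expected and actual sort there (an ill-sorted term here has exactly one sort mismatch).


        (r) : B
      (f (r)) : B
    (g (f (r))) : ✗ arg 0 at [0, 0, 0] has sort B, expected C

ill-sorted at position [0, 0, 0]: expected C, got B


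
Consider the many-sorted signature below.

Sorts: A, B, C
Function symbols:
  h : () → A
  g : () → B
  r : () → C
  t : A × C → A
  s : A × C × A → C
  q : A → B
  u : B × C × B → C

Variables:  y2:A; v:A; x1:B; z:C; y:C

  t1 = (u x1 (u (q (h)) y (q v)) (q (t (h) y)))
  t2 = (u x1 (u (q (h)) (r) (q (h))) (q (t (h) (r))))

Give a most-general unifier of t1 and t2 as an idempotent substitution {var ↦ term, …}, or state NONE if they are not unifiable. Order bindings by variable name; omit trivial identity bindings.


{v ↦ (h), y ↦ (r)}


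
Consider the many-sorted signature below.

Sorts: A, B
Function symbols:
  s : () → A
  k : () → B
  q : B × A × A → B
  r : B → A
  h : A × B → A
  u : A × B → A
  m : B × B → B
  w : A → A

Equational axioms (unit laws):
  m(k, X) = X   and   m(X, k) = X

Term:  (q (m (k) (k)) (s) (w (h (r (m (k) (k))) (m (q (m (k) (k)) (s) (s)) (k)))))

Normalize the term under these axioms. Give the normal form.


normal form = (q (k) (s) (w (h (r (k)) (q (k) (s) (s)))))

1. (q (m (k) (k)) (s) (w (h (r (m (k) (k))) (m (q (m (k) (k)) (s) (s)) (k)))))  →  (q (k) (s) (w (h (r (m (k) (k))) (m (q (m (k) (k)) (s) (s)) (k)))))
2. (q (k) (s) (w (h (r (m (k) (k))) (m (q (m (k) (k)) (s) (s)) (k)))))  →  (q (k) (s) (w (h (r (k)) (m (q (m (k) (k)) (s) (s)) (k)))))
3. (q (k) (s) (w (h (r (k)) (m (q (m (k) (k)) (s) (s)) (k)))))  →  (q (k) (s) (w (h (r (k)) (q (m (k) (k)) (s) (s)))))
4. (q (k) (s) (w (h (r (k)) (q (m (k) (k)) (s) (s)))))  →  (q (k) (s) (w (h (r (k)) (q (k) (s) (s)))))


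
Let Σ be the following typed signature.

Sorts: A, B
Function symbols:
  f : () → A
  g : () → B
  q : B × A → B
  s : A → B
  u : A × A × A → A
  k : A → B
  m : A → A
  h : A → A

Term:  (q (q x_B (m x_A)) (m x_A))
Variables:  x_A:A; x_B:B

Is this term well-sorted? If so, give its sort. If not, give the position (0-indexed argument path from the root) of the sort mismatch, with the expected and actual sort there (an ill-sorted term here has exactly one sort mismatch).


well-sorted; sort = B

    x_B : B
      x_A : A
    (m x_A) : A
  (q x_B (m x_A)) : B
    x_A : A
  (m x_A) : A
(q (q x_B (m x_A)) (m x_A)) : B


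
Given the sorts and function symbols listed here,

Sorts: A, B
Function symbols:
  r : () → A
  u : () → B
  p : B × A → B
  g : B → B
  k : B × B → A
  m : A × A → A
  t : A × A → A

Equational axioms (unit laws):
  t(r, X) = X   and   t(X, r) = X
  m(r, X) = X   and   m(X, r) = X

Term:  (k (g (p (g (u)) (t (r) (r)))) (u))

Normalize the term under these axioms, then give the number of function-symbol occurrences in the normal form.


size = 7

1. (k (g (p (g (u)) (t (r) (r)))) (u))  →  (k (g (p (g (u)) (r))) (u))
normal form: (k (g (p (g (u)) (r))) (u))


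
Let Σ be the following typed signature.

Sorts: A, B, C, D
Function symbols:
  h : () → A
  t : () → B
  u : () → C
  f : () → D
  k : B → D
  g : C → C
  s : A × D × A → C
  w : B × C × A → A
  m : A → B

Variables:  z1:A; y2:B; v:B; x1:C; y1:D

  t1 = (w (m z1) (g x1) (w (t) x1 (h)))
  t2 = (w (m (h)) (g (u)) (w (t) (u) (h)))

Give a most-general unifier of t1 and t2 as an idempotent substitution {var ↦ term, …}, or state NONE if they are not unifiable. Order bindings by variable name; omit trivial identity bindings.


{x1 ↦ (u), z1 ↦ (h)}


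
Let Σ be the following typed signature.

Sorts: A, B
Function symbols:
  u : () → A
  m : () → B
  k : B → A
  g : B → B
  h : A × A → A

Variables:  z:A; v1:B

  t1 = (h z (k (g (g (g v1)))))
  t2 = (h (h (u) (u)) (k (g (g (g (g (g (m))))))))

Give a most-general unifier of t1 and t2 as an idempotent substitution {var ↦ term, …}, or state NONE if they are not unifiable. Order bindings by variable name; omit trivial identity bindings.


{v1 ↦ (g (g (m))), z ↦ (h (u) (u))}


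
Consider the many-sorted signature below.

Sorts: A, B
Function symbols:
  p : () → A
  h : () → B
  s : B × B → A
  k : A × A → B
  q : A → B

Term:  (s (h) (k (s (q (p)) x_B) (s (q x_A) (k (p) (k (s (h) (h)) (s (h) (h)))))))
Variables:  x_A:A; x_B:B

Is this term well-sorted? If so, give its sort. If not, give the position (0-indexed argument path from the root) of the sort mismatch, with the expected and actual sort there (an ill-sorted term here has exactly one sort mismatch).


  (h) : B
        (p) : A
      (q (p)) : B
      x_B : B
    (s (q (p)) x_B) : A
        x_A : A
      (q x_A) : B
        (p) : A
            (h) : B
            (h) : B
          (s (h) (h)) : A
            (h) : B
            (h) : B
          (s (h) (h)) : A
        (k (s (h) (h)) (s (h) (h))) : B
      (k (p) (k (s (h) (h)) (s (h) (h)))) : ✗ arg 1 at [1, 1, 1, 1] has sort B, expected A

ill-sorted at position [1, 1, 1, 1]: expected A, got B


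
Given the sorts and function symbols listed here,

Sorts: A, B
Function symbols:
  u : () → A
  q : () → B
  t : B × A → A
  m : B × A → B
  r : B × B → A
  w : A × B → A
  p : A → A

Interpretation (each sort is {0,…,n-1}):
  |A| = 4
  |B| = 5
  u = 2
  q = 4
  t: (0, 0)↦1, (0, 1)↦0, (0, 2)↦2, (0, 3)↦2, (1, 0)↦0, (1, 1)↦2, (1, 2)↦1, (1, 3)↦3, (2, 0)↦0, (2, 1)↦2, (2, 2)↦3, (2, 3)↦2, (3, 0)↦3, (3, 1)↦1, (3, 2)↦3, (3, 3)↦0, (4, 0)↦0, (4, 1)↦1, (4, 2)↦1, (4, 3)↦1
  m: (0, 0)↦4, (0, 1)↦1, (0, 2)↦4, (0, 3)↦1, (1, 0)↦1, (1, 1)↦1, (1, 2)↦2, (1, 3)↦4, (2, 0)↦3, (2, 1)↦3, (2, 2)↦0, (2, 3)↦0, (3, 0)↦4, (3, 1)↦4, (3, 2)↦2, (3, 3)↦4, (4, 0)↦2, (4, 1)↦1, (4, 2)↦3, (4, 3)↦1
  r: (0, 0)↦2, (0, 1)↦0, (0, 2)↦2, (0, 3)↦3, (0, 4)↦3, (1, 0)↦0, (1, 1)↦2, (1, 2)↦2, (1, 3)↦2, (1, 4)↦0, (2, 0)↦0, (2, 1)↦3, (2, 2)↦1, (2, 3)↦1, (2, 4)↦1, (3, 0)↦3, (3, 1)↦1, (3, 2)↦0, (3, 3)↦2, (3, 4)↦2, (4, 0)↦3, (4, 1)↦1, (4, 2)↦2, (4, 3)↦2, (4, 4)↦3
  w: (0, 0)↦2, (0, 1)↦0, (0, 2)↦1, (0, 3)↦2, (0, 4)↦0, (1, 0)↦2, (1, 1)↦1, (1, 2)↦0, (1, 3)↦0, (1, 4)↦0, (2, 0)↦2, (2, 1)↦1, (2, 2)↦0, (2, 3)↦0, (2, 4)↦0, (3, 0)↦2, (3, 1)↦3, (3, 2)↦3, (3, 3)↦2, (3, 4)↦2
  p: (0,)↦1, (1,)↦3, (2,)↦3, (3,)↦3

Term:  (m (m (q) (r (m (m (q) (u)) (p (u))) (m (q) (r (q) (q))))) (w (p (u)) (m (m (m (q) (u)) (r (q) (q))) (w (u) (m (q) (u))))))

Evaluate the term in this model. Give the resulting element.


value = 4

  q = 4
  q = 4
  u = 2
  (m (q) (u)) = m(4, 2) = 3
  u = 2
  (p (u)) = p(2,) = 3
  (m (m (q) (u)) (p (u))) = m(3, 3) = 4
  q = 4
  q = 4
  q = 4
  (r (q) (q)) = r(4, 4) = 3
  (m (q) (r (q) (q))) = m(4, 3) = 1
  (r (m (m (q) (u)) (p (u))) (m (q) (r (q) (q)))) = r(4, 1) = 1
  (m (q) (r (m (m (q) (u)) (p (u))) (m (q) (r (q) (q))))) = m(4, 1) = 1
  u = 2
  (p (u)) = p(2,) = 3
  q = 4
  u = 2
  (m (q) (u)) = m(4, 2) = 3
  q = 4
  q = 4
  (r (q) (q)) = r(4, 4) = 3
  (m (m (q) (u)) (r (q) (q))) = m(3, 3) = 4
  u = 2
  q = 4
  u = 2
  (m (q) (u)) = m(4, 2) = 3
  (w (u) (m (q) (u))) = w(2, 3) = 0
  (m (m (m (q) (u)) (r (q) (q))) (w (u) (m (q) (u)))) = m(4, 0) = 2
  (w (p (u)) (m (m (m (q) (u)) (r (q) (q))) (w (u) (m (q) (u))))) = w(3, 2) = 3
  (m (m (q) (r (m (m (q) (u)) (p (u))) (m (q) (r (q) (q))))) (w (p (u)) (m (m (m (q) (u)) (r (q) (q))) (w (u) (m (q) (u)))))) = m(1, 3) = 4


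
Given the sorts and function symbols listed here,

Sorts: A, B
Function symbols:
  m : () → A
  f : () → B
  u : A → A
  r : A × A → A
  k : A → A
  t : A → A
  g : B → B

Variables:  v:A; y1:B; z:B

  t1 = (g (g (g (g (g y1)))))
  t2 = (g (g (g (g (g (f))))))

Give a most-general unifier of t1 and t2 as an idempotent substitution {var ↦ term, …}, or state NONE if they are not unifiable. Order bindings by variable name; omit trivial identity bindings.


{y1 ↦ (f)}


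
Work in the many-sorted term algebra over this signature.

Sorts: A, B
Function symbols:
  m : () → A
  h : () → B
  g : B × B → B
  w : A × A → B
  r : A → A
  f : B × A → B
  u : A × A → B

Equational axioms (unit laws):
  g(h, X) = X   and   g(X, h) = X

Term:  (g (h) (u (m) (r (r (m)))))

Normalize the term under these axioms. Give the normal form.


normal form = (u (m) (r (r (m))))

1. (g (h) (u (m) (r (r (m)))))  →  (u (m) (r (r (m))))


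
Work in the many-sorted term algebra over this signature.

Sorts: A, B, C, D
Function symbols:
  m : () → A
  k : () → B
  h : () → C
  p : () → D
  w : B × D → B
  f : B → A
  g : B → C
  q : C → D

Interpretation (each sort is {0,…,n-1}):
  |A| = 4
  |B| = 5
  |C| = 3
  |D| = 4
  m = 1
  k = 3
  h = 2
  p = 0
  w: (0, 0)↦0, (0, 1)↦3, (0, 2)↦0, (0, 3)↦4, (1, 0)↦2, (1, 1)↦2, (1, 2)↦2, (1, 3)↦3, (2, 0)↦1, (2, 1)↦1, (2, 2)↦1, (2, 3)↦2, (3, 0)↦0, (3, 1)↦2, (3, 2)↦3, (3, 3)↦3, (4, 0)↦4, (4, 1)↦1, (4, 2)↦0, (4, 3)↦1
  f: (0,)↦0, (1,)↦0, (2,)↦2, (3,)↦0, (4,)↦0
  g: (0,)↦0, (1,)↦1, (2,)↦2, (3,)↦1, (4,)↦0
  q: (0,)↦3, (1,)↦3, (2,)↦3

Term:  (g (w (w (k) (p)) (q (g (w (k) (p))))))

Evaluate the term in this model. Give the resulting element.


value = 0

  k = 3
  p = 0
  (w (k) (p)) = w(3, 0) = 0
  k = 3
  p = 0
  (w (k) (p)) = w(3, 0) = 0
  (g (w (k) (p))) = g(0,) = 0
  (q (g (w (k) (p)))) = q(0,) = 3
  (w (w (k) (p)) (q (g (w (k) (p))))) = w(0, 3) = 4
  (g (w (w (k) (p)) (q (g (w (k) (p)))))) = g(4,) = 0


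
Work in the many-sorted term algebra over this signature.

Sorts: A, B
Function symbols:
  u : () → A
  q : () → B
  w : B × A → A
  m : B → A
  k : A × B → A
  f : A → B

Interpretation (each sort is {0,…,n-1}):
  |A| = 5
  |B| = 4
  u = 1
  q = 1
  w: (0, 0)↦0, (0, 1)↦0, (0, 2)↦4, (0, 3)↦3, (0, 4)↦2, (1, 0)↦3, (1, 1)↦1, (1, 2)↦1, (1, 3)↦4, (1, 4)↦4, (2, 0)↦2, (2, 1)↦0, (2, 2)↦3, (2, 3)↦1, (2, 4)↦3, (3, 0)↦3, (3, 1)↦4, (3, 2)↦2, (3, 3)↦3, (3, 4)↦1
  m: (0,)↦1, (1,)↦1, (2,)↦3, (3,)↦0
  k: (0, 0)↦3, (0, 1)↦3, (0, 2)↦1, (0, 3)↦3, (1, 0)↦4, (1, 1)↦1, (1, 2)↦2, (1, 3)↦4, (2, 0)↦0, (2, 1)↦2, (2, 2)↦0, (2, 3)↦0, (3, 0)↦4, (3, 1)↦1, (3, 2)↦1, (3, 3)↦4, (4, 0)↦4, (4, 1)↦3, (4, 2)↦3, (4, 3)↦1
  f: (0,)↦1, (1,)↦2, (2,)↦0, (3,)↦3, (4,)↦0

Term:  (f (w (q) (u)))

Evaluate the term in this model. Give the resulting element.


  q = 1
  u = 1
  (w (q) (u)) = w(1, 1) = 1
  (f (w (q) (u))) = f(1,) = 2

value = 2


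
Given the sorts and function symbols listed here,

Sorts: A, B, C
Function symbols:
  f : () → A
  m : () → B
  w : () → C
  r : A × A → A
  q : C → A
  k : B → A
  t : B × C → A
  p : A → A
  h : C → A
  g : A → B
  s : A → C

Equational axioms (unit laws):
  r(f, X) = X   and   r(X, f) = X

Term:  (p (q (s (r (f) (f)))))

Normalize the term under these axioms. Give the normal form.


normal form = (p (q (s (f))))

1. (p (q (s (r (f) (f)))))  →  (p (q (s (f))))


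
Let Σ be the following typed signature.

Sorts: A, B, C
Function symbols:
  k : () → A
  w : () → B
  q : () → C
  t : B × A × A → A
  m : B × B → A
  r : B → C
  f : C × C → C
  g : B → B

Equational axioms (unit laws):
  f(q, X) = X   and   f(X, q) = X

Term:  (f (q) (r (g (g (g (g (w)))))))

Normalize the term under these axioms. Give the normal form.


normal form = (r (g (g (g (g (w))))))

1. (f (q) (r (g (g (g (g (w)))))))  →  (r (g (g (g (g (w))))))


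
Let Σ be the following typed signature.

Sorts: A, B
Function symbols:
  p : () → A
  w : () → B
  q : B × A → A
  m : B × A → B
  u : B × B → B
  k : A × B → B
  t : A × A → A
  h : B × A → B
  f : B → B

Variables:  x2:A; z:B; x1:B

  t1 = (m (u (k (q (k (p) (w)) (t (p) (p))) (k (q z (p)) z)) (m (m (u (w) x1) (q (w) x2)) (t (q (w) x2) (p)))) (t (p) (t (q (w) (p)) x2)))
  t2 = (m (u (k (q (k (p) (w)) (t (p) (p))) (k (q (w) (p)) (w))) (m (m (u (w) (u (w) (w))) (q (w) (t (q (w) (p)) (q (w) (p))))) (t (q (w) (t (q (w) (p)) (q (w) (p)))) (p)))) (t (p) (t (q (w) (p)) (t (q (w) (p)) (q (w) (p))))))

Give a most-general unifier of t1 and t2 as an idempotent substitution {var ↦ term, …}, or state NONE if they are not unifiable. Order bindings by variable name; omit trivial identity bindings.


{x1 ↦ (u (w) (w)), x2 ↦ (t (q (w) (p)) (q (w) (p))), z ↦ (w)}


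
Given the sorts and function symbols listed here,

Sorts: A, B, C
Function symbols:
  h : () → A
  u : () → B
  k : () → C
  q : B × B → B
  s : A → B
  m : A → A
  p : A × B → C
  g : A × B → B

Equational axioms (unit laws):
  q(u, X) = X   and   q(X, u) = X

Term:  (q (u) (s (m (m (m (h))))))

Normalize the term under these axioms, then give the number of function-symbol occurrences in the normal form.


size = 5

1. (q (u) (s (m (m (m (h))))))  →  (s (m (m (m (h)))))
normal form: (s (m (m (m (h)))))


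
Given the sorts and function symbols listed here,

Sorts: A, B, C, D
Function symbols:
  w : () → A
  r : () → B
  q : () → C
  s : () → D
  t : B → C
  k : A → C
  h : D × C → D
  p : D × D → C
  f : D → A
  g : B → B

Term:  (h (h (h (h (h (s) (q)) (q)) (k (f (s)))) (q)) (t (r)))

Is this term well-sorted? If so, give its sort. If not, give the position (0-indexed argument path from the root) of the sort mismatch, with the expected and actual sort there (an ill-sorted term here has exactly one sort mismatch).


          (s) : D
          (q) : C
        (h (s) (q)) : D
        (q) : C
      (h (h (s) (q)) (q)) : D
          (s) : D
        (f (s)) : A
      (k (f (s))) : C
    (h (h (h (s) (q)) (q)) (k (f (s)))) : D
    (q) : C
  (h (h (h (h (s) (q)) (q)) (k (f (s)))) (q)) : D
    (r) : B
  (t (r)) : C
(h (h (h (h (h (s) (q)) (q)) (k (f (s)))) (q)) (t (r))) : D

well-sorted; sort = D


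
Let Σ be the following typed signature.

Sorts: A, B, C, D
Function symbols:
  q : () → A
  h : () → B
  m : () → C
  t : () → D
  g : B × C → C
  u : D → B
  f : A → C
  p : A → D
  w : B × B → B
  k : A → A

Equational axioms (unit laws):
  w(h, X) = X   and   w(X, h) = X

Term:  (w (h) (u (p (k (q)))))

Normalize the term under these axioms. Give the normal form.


1. (w (h) (u (p (k (q)))))  →  (u (p (k (q))))

normal form = (u (p (k (q))))


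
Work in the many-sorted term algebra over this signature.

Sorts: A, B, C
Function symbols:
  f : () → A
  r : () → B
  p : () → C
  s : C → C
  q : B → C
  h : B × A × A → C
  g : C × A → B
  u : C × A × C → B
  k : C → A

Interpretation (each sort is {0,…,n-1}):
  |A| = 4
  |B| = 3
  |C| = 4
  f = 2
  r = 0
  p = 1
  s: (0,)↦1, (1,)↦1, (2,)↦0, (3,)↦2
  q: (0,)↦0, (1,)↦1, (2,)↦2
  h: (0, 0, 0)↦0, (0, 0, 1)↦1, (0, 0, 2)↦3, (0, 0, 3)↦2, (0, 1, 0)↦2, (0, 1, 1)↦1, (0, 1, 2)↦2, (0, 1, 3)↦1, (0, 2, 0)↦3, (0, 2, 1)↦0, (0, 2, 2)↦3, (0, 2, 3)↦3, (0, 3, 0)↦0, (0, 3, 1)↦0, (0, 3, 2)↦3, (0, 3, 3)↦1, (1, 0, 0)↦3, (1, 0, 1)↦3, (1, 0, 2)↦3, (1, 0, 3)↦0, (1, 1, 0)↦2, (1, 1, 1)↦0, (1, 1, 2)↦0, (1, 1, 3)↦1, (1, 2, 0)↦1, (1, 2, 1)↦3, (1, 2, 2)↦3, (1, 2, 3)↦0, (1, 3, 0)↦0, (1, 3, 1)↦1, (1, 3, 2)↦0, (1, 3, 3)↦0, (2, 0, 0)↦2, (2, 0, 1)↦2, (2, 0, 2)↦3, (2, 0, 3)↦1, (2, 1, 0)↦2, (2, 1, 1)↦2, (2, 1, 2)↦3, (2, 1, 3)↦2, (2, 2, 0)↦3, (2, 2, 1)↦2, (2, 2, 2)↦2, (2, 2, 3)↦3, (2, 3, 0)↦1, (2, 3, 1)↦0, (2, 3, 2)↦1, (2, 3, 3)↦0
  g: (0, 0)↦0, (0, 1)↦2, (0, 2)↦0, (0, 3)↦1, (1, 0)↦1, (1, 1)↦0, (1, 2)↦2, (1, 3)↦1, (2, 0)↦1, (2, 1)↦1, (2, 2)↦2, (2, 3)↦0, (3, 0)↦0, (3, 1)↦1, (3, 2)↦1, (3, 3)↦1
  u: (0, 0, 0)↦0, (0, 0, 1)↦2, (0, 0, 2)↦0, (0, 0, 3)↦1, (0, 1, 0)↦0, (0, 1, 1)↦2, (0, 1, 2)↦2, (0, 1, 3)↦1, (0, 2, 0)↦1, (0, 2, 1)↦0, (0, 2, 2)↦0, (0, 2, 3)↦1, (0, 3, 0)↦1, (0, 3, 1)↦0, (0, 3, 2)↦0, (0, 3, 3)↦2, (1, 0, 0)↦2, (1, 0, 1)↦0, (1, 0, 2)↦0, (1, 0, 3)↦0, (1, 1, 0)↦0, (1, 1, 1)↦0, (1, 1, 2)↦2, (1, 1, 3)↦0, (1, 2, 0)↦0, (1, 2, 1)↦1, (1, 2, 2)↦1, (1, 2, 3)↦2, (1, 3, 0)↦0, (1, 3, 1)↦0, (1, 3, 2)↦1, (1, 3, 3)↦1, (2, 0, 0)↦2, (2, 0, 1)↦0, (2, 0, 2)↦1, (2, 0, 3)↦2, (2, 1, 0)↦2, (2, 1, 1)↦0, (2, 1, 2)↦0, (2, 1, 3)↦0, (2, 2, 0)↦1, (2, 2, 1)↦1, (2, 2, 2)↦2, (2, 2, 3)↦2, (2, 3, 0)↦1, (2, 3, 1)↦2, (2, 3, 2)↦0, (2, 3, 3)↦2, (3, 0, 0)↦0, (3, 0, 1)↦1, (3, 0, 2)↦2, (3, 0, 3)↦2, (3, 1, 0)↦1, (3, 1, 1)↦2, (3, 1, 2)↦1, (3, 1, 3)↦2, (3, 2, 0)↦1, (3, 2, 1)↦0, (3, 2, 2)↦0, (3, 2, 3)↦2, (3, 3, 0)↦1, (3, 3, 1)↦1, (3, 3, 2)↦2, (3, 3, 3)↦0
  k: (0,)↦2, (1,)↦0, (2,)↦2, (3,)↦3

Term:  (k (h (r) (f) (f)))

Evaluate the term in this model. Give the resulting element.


value = 3

  r = 0
  f = 2
  f = 2
  (h (r) (f) (f)) = h(0, 2, 2) = 3
  (k (h (r) (f) (f))) = k(3,) = 3


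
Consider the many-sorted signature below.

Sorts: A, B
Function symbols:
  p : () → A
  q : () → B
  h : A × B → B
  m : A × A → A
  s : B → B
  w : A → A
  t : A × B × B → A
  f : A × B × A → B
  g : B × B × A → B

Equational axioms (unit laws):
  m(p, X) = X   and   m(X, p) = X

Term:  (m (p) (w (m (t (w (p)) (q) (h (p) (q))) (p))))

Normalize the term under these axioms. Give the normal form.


normal form = (w (t (w (p)) (q) (h (p) (q))))

1. (m (p) (w (m (t (w (p)) (q) (h (p) (q))) (p))))  →  (w (m (t (w (p)) (q) (h (p) (q))) (p)))
2. (w (m (t (w (p)) (q) (h (p) (q))) (p)))  →  (w (t (w (p)) (q) (h (p) (q))))


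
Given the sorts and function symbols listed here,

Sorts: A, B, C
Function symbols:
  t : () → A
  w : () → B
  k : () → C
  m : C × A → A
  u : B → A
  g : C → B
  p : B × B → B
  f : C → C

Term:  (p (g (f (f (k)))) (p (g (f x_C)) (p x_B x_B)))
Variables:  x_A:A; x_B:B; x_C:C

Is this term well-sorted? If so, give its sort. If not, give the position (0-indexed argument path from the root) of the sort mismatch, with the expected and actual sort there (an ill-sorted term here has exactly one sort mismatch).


well-sorted; sort = B

        (k) : C
      (f (k)) : C
    (f (f (k))) : C
  (g (f (f (k)))) : B
        x_C : C
      (f x_C) : C
    (g (f x_C)) : B
      x_B : B
      x_B : B
    (p x_B x_B) : B
  (p (g (f x_C)) (p x_B x_B)) : B
(p (g (f (f (k)))) (p (g (f x_C)) (p x_B x_B))) : B


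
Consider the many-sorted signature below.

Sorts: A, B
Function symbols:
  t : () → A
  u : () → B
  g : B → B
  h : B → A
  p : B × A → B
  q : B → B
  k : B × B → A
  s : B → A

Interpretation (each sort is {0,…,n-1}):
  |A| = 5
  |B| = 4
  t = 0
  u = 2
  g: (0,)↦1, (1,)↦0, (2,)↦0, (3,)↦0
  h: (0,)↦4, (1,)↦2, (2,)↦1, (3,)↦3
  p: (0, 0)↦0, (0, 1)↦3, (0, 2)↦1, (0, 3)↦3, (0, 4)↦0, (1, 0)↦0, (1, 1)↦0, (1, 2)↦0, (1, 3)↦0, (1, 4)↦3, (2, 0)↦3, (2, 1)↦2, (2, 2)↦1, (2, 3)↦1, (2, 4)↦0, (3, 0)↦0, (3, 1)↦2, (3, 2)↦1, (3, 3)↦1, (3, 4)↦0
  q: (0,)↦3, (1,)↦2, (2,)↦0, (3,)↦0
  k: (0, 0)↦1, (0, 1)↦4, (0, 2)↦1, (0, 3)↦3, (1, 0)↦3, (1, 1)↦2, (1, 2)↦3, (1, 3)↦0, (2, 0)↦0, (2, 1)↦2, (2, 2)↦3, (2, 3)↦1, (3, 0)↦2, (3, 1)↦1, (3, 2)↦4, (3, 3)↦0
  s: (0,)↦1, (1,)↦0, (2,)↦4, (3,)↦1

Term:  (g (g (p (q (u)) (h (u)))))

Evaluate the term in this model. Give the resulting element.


value = 1

  u = 2
  (q (u)) = q(2,) = 0
  u = 2
  (h (u)) = h(2,) = 1
  (p (q (u)) (h (u))) = p(0, 1) = 3
  (g (p (q (u)) (h (u)))) = g(3,) = 0
  (g (g (p (q (u)) (h (u))))) = g(0,) = 1


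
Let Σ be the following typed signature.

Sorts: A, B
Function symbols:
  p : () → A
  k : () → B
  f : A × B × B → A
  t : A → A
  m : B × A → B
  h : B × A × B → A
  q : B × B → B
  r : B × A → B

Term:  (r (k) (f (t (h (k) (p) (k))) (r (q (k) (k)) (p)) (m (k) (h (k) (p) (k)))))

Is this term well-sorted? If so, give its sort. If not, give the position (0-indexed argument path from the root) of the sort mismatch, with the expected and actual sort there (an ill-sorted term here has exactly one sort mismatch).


well-sorted; sort = B

  (k) : B
        (k) : B
        (p) : A
        (k) : B
      (h (k) (p) (k)) : A
    (t (h (k) (p) (k))) : A
        (k) : B
        (k) : B
      (q (k) (k)) : B
      (p) : A
    (r (q (k) (k)) (p)) : B
      (k) : B
        (k) : B
        (p) : A
        (k) : B
      (h (k) (p) (k)) : A
    (m (k) (h (k) (p) (k))) : B
  (f (t (h (k) (p) (k))) (r (q (k) (k)) (p)) (m (k) (h (k) (p) (k)))) : A
(r (k) (f (t (h (k) (p) (k))) (r (q (k) (k)) (p)) (m (k) (h (k) (p) (k))))) : B


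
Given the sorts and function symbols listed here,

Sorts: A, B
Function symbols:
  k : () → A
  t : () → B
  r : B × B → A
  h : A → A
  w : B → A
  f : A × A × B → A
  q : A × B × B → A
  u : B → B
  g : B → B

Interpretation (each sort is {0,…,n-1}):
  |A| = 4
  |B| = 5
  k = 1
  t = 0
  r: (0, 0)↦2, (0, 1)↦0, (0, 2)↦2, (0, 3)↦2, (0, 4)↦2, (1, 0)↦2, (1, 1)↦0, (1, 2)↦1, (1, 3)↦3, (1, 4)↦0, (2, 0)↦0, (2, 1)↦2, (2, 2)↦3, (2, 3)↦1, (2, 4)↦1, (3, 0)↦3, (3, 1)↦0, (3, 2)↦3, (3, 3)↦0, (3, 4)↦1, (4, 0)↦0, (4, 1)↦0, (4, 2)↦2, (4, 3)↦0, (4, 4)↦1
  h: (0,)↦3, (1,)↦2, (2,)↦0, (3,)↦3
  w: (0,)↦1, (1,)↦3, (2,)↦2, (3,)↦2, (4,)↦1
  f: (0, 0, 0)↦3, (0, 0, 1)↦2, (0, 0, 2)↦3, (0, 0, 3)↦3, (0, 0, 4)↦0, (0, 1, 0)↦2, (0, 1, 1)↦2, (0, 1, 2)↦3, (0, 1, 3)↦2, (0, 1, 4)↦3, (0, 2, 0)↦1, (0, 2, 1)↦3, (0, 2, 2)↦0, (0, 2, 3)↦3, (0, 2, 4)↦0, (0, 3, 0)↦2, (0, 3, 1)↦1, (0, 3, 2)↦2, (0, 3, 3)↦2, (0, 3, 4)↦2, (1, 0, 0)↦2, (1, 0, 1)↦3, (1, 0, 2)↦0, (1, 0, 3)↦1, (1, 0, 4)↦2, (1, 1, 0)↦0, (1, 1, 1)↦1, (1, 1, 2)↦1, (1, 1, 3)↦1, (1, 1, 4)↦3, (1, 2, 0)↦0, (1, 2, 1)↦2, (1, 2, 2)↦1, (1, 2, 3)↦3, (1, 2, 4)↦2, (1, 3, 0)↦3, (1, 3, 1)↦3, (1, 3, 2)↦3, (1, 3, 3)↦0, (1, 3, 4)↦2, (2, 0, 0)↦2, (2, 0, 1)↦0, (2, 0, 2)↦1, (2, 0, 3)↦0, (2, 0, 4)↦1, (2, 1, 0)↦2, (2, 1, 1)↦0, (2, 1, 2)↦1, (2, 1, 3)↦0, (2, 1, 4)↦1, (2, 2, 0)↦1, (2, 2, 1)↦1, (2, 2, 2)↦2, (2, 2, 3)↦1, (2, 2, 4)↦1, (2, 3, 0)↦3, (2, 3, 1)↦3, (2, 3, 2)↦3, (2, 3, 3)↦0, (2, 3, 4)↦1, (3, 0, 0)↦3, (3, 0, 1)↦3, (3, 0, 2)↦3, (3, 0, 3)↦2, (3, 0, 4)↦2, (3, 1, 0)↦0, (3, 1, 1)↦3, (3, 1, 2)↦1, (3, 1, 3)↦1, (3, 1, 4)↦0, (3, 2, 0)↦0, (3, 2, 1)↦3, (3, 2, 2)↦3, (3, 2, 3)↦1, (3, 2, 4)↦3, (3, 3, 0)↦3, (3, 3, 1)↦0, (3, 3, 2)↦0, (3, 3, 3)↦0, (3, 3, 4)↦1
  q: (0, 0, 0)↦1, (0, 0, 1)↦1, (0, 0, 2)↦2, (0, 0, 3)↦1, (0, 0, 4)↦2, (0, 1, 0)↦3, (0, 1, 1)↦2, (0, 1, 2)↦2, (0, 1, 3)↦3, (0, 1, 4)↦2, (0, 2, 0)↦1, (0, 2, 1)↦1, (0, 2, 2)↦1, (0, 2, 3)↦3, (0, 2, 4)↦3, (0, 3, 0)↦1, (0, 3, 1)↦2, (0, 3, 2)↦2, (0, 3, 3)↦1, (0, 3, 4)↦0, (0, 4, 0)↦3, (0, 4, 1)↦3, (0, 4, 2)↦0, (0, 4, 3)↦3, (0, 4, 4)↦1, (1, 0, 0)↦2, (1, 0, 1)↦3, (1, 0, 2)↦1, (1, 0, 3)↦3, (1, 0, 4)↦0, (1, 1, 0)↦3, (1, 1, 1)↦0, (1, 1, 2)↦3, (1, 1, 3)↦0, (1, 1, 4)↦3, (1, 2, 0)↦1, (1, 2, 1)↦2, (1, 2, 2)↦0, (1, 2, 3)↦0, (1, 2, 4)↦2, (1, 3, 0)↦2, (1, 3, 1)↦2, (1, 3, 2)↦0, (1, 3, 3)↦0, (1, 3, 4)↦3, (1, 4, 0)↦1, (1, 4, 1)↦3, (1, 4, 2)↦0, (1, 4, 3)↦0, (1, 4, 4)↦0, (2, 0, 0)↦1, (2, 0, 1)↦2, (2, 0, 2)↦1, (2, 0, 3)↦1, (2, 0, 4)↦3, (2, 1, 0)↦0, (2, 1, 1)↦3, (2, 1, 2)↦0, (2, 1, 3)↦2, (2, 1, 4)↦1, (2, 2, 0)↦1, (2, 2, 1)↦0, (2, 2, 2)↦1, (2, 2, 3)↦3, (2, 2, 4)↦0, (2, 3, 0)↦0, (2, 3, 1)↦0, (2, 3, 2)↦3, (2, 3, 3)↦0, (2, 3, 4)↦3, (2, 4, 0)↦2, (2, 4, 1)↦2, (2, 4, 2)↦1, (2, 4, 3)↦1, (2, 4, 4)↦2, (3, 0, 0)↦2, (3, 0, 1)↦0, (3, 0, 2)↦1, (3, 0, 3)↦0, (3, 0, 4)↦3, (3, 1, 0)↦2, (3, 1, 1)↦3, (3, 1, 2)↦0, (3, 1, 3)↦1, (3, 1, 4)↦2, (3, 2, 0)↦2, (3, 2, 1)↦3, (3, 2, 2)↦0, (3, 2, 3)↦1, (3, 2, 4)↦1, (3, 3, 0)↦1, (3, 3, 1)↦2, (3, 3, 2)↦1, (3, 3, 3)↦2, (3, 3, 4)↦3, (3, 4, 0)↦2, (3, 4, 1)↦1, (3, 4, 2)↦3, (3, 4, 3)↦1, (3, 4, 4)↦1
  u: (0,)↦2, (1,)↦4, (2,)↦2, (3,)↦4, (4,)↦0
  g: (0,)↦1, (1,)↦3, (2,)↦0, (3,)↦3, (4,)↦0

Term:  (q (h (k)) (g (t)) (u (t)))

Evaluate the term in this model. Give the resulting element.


value = 0

  k = 1
  (h (k)) = h(1,) = 2
  t = 0
  (g (t)) = g(0,) = 1
  t = 0
  (u (t)) = u(0,) = 2
  (q (h (k)) (g (t)) (u (t))) = q(2, 1, 2) = 0


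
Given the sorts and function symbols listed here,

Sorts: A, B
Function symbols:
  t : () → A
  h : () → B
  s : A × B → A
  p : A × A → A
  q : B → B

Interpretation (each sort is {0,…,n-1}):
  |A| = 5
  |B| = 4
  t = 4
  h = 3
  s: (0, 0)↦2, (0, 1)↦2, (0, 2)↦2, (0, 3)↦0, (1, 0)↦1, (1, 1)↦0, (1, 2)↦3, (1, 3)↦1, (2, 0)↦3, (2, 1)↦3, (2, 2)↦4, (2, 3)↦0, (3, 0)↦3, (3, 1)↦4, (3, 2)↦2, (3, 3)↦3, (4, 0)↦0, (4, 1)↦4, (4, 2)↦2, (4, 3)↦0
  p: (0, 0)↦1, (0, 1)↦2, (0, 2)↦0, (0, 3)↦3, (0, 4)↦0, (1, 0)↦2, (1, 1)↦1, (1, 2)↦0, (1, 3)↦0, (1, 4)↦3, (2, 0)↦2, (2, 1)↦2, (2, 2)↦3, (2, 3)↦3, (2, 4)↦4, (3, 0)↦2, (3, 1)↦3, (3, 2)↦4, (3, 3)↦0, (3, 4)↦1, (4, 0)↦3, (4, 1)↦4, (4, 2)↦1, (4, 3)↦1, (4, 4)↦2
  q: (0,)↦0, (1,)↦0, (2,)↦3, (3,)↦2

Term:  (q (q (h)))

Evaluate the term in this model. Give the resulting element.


value = 3

  h = 3
  (q (h)) = q(3,) = 2
  (q (q (h))) = q(2,) = 3


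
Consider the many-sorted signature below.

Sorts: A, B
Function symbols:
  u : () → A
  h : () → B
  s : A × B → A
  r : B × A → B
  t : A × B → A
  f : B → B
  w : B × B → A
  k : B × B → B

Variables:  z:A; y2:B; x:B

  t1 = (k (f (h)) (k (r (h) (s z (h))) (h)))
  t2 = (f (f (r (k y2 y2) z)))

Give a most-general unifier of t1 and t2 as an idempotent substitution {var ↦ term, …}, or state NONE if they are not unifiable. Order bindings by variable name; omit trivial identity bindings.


head clash or occurs-check failure — not unifiable

NONE (not unifiable)


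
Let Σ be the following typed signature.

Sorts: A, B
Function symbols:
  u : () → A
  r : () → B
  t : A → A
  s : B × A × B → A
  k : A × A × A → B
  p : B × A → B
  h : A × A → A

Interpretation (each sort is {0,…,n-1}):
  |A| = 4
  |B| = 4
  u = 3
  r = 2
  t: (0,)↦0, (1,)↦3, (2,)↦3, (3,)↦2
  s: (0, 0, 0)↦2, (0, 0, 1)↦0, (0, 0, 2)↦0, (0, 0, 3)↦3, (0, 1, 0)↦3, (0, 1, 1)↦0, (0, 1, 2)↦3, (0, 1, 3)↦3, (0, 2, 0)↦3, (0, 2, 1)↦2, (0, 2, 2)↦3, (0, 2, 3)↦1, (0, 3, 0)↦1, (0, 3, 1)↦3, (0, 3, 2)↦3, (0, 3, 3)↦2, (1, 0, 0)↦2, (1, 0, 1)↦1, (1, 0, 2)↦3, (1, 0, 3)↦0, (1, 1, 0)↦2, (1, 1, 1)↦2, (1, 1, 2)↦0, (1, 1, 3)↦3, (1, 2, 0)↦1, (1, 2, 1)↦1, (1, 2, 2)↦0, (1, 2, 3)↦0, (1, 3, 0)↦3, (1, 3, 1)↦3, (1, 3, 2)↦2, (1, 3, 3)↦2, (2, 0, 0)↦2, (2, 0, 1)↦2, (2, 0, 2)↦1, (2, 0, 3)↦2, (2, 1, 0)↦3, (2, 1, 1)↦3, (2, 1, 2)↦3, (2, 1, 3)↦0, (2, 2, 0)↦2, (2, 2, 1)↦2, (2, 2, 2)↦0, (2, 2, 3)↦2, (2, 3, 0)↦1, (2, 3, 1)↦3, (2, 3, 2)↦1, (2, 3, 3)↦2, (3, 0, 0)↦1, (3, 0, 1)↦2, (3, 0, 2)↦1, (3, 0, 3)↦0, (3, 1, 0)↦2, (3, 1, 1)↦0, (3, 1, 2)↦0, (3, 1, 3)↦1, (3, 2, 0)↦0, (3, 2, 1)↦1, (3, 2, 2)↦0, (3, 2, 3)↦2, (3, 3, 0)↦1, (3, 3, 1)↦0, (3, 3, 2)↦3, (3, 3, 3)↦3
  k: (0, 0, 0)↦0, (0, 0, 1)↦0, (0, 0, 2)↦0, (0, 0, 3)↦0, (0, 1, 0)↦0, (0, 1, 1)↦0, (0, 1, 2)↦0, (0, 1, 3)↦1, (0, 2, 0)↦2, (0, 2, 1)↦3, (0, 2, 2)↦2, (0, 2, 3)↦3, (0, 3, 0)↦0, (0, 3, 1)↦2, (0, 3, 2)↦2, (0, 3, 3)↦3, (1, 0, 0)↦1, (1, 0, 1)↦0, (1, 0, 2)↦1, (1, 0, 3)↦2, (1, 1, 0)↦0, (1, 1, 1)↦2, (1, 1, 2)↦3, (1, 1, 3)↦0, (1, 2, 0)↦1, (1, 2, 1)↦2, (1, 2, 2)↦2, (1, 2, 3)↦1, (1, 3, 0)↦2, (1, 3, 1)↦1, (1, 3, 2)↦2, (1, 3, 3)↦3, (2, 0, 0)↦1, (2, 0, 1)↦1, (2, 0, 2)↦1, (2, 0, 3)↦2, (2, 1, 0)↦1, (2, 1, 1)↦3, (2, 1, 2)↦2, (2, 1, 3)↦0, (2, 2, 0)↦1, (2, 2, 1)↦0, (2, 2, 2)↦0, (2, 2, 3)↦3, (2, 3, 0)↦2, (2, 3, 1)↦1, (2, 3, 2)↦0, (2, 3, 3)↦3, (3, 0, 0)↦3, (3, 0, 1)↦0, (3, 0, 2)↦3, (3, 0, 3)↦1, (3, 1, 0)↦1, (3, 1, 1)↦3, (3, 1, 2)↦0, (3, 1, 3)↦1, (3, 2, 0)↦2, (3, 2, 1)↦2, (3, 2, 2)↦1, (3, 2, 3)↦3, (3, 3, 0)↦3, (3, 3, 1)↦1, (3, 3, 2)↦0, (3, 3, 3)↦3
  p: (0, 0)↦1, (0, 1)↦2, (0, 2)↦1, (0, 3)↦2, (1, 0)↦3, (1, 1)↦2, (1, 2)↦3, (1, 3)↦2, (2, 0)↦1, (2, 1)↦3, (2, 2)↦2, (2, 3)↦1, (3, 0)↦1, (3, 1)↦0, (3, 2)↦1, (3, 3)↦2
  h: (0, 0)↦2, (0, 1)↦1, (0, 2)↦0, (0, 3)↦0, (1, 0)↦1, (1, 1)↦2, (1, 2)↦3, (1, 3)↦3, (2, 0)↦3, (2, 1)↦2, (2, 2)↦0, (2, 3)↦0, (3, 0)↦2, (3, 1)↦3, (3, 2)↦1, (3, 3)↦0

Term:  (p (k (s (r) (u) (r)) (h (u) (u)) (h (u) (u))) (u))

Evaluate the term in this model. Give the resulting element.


value = 2

  r = 2
  u = 3
  r = 2
  (s (r) (u) (r)) = s(2, 3, 2) = 1
  u = 3
  u = 3
  (h (u) (u)) = h(3, 3) = 0
  u = 3
  u = 3
  (h (u) (u)) = h(3, 3) = 0
  (k (s (r) (u) (r)) (h (u) (u)) (h (u) (u))) = k(1, 0, 0) = 1
  u = 3
  (p (k (s (r) (u) (r)) (h (u) (u)) (h (u) (u))) (u)) = p(1, 3) = 2


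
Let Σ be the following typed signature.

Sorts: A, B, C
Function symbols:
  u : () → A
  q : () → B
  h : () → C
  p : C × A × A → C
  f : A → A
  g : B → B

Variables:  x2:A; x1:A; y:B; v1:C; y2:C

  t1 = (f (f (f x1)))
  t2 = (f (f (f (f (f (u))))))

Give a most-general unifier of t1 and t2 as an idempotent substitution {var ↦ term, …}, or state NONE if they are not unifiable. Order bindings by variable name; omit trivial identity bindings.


{x1 ↦ (f (f (u)))}


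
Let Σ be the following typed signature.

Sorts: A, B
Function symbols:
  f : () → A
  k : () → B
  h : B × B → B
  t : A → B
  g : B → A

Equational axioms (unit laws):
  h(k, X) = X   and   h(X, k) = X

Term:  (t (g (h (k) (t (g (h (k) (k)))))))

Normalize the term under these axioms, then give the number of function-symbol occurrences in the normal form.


1. (t (g (h (k) (t (g (h (k) (k)))))))  →  (t (g (t (g (h (k) (k))))))
2. (t (g (t (g (h (k) (k))))))  →  (t (g (t (g (k)))))
normal form: (t (g (t (g (k)))))

size = 5


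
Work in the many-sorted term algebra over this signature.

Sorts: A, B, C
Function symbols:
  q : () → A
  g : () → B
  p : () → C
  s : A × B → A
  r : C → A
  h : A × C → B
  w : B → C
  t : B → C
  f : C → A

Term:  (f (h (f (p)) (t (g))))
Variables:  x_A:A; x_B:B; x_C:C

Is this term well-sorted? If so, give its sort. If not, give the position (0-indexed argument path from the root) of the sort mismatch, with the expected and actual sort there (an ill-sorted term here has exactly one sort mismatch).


ill-sorted at position [0]: expected C, got B

      (p) : C
    (f (p)) : A
      (g) : B
    (t (g)) : C
  (h (f (p)) (t (g))) : B
(f (h (f (p)) (t (g)))) : ✗ arg 0 at [0] has sort B, expected C


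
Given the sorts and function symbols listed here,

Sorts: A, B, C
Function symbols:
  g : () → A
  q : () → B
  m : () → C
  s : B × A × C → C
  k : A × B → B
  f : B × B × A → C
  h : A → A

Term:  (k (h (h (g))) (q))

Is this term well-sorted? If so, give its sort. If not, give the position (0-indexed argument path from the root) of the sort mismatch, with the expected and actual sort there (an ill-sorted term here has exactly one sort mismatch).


      (g) : A
    (h (g)) : A
  (h (h (g))) : A
  (q) : B
(k (h (h (g))) (q)) : B

well-sorted; sort = B


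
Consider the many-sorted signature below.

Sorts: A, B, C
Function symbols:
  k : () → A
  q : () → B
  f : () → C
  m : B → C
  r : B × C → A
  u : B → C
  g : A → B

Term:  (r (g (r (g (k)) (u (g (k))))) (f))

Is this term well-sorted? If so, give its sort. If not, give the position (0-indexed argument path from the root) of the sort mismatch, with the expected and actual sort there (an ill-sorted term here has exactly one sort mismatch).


well-sorted; sort = A

        (k) : A
      (g (k)) : B
          (k) : A
        (g (k)) : B
      (u (g (k))) : C
    (r (g (k)) (u (g (k)))) : A
  (g (r (g (k)) (u (g (k))))) : B
  (f) : C
(r (g (r (g (k)) (u (g (k))))) (f)) : A


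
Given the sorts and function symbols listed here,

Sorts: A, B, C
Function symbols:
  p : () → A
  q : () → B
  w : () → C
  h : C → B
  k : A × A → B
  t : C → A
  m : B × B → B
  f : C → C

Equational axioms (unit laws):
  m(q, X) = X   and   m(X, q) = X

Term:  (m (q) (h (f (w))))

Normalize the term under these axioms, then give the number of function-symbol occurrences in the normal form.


size = 3

1. (m (q) (h (f (w))))  →  (h (f (w)))
normal form: (h (f (w)))


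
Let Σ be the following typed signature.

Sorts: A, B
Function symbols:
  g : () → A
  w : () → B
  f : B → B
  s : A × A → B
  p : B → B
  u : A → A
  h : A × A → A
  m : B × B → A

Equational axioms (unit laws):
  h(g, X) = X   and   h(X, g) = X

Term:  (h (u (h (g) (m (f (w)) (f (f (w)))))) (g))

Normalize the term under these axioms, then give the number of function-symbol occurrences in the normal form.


1. (h (u (h (g) (m (f (w)) (f (f (w)))))) (g))  →  (u (h (g) (m (f (w)) (f (f (w))))))
2. (u (h (g) (m (f (w)) (f (f (w))))))  →  (u (m (f (w)) (f (f (w)))))
normal form: (u (m (f (w)) (f (f (w)))))

size = 7


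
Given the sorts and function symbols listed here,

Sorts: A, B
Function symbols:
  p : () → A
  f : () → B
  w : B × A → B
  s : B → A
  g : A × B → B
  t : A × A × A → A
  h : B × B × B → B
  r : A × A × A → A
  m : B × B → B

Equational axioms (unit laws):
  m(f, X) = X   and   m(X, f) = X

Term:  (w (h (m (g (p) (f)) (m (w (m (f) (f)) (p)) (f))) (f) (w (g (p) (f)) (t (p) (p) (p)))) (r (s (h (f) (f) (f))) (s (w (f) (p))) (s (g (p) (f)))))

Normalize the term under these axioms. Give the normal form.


1. (w (h (m (g (p) (f)) (m (w (m (f) (f)) (p)) (f))) (f) (w (g (p) (f)) (t (p) (p) (p)))) (r (s (h (f) (f) (f))) (s (w (f) (p))) (s (g (p) (f)))))  →  (w (h (m (g (p) (f)) (w (m (f) (f)) (p))) (f) (w (g (p) (f)) (t (p) (p) (p)))) (r (s (h (f) (f) (f))) (s (w (f) (p))) (s (g (p) (f)))))
2. (w (h (m (g (p) (f)) (w (m (f) (f)) (p))) (f) (w (g (p) (f)) (t (p) (p) (p)))) (r (s (h (f) (f) (f))) (s (w (f) (p))) (s (g (p) (f)))))  →  (w (h (m (g (p) (f)) (w (f) (p))) (f) (w (g (p) (f)) (t (p) (p) (p)))) (r (s (h (f) (f) (f))) (s (w (f) (p))) (s (g (p) (f)))))

normal form = (w (h (m (g (p) (f)) (w (f) (p))) (f) (w (g (p) (f)) (t (p) (p) (p)))) (r (s (h (f) (f) (f))) (s (w (f) (p))) (s (g (p) (f)))))
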